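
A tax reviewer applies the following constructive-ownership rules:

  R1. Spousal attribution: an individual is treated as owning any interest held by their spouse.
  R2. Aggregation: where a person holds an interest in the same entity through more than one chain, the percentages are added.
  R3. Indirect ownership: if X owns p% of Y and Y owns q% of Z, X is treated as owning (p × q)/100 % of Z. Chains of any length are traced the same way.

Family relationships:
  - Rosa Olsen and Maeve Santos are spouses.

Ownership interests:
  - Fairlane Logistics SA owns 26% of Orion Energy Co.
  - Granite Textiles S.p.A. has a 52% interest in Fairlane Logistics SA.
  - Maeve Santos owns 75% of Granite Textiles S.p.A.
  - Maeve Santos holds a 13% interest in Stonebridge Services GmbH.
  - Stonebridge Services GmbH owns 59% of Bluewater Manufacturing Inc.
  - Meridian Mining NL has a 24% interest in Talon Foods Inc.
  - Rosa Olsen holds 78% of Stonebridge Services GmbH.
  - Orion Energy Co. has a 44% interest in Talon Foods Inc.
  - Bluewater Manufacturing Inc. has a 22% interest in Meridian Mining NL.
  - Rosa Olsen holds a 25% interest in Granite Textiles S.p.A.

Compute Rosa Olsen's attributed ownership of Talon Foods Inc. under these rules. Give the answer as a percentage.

By spousal attribution (R1), Rosa Olsen is treated as also owning Maeve Santos's interest in Stonebridge Services GmbH, giving 78% + 13% = 91%.
By spousal attribution (R1), Rosa Olsen is treated as also owning Maeve Santos's interest in Granite Textiles S.p.A, giving 25% + 75% = 100%.
Chain via Stonebridge Services GmbH → Bluewater Manufacturing Inc. → Meridian Mining NL (R3): 91% × 59% × 22% × 24% = 2.834832% of Talon Foods Inc.
Chain via Granite Textiles S.p.A. → Fairlane Logistics SA → Orion Energy Co. (R3): 100% × 52% × 26% × 44% = 5.9488% of Talon Foods Inc.
Aggregating (R2): 2.834832% + 5.9488% = 8.783632%.

8.783632%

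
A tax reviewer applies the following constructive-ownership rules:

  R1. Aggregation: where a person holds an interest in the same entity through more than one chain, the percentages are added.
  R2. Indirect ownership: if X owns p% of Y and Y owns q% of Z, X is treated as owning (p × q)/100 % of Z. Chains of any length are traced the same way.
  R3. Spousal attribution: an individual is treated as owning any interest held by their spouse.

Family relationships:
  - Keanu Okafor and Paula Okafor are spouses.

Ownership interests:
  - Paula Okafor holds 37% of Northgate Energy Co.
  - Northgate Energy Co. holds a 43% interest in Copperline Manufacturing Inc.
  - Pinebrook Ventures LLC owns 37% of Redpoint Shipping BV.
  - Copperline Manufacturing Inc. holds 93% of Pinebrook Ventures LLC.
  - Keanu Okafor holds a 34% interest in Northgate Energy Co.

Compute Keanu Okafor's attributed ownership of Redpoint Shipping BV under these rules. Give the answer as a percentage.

By spousal attribution (R3), Keanu Okafor is treated as also owning Paula Okafor's interest in Northgate Energy Co, giving 34% + 37% = 71%.
Chain via Northgate Energy Co. → Copperline Manufacturing Inc. → Pinebrook Ventures LLC (R2): 71% × 43% × 93% × 37% = 10.505373% of Redpoint Shipping BV.

10.505373%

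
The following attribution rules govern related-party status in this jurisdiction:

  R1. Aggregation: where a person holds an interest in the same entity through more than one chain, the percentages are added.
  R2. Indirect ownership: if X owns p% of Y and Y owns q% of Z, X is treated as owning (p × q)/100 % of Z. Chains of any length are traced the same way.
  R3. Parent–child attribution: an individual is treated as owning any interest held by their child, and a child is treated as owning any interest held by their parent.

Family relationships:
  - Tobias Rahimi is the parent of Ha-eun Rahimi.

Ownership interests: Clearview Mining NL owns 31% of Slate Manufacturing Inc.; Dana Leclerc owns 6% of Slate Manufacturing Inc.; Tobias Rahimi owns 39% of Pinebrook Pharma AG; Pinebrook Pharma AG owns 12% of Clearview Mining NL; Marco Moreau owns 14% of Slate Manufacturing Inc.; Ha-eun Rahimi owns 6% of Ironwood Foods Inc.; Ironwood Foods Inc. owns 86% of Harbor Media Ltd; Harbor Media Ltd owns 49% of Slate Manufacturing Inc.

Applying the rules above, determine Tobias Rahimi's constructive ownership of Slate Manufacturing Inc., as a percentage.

3.9792%

By parent–child attribution (R3), Tobias Rahimi is treated as owning Ha-eun Rahimi's 6% interest in Ironwood Foods Inc.
Chain via Pinebrook Pharma AG → Clearview Mining NL (R2): 39% × 12% × 31% = 1.4508% of Slate Manufacturing Inc.
Chain via Ironwood Foods Inc. → Harbor Media Ltd (R2): 6% × 86% × 49% = 2.5284% of Slate Manufacturing Inc.
Aggregating (R1): 1.4508% + 2.5284% = 3.9792%.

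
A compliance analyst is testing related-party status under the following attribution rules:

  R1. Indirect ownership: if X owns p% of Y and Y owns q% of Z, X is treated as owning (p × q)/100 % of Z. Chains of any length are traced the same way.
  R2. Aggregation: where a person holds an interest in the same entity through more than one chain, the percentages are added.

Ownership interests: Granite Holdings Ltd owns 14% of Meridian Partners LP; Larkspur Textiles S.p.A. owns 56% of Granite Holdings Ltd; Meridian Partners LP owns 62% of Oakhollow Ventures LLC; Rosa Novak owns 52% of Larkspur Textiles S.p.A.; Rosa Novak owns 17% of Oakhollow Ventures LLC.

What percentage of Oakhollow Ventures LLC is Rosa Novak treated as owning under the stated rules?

19.527616%

Chain via Larkspur Textiles S.p.A. → Granite Holdings Ltd → Meridian Partners LP (R1): 52% × 56% × 14% × 62% = 2.527616% of Oakhollow Ventures LLC.
Direct interest in Oakhollow Ventures LLC: 17%.
Aggregating (R2): 2.527616% + 17% = 19.527616%.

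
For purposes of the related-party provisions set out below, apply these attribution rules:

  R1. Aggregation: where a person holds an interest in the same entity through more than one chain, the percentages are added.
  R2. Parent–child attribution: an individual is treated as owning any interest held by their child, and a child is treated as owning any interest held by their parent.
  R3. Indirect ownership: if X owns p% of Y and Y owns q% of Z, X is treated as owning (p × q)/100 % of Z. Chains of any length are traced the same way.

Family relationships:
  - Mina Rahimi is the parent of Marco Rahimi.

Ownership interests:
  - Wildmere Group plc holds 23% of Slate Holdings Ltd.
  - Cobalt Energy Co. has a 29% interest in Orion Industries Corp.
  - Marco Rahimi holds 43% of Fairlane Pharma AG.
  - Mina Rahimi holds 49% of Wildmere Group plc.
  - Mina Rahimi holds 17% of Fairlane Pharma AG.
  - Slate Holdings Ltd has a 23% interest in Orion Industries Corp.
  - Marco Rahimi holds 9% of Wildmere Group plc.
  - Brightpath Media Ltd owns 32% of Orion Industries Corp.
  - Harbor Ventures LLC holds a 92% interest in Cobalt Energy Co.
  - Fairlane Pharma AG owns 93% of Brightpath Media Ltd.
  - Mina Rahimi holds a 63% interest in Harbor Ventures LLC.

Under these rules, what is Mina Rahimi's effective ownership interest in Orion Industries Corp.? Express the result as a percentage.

By parent–child attribution (R2), Mina Rahimi is treated as also owning Marco Rahimi's interest in Wildmere Group plc, giving 49% + 9% = 58%.
By parent–child attribution (R2), Mina Rahimi is treated as also owning Marco Rahimi's interest in Fairlane Pharma AG, giving 17% + 43% = 60%.
Chain via Wildmere Group plc → Slate Holdings Ltd (R3): 58% × 23% × 23% = 3.0682% of Orion Industries Corp.
Chain via Fairlane Pharma AG → Brightpath Media Ltd (R3): 60% × 93% × 32% = 17.856% of Orion Industries Corp.
Chain via Harbor Ventures LLC → Cobalt Energy Co. (R3): 63% × 92% × 29% = 16.8084% of Orion Industries Corp.
Aggregating (R1): 3.0682% + 17.856% + 16.8084% = 37.7326%.

37.7326%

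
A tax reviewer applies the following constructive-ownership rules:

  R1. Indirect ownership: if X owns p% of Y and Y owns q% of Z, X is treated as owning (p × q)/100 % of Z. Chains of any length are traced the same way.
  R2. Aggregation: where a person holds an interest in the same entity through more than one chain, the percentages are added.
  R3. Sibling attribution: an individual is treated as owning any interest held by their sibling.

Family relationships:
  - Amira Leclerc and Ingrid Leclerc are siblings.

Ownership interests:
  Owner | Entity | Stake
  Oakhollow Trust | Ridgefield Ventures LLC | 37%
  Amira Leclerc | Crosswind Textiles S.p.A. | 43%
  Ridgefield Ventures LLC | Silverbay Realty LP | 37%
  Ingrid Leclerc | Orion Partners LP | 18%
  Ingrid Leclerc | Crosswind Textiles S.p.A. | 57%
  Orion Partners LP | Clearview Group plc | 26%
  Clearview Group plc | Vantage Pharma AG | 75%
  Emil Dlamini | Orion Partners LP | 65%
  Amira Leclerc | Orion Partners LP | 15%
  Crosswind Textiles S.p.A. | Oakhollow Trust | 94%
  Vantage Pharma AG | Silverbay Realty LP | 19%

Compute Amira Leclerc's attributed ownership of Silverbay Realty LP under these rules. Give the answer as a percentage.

By sibling attribution (R3), Amira Leclerc is treated as also owning Ingrid Leclerc's interest in Crosswind Textiles S.p.A, giving 43% + 57% = 100%.
By sibling attribution (R3), Amira Leclerc is treated as also owning Ingrid Leclerc's interest in Orion Partners LP, giving 15% + 18% = 33%.
Chain via Crosswind Textiles S.p.A. → Oakhollow Trust → Ridgefield Ventures LLC (R1): 100% × 94% × 37% × 37% = 12.8686% of Silverbay Realty LP.
Chain via Orion Partners LP → Clearview Group plc → Vantage Pharma AG (R1): 33% × 26% × 75% × 19% = 1.22265% of Silverbay Realty LP.
Aggregating (R2): 12.8686% + 1.22265% = 14.09125%.

14.09125%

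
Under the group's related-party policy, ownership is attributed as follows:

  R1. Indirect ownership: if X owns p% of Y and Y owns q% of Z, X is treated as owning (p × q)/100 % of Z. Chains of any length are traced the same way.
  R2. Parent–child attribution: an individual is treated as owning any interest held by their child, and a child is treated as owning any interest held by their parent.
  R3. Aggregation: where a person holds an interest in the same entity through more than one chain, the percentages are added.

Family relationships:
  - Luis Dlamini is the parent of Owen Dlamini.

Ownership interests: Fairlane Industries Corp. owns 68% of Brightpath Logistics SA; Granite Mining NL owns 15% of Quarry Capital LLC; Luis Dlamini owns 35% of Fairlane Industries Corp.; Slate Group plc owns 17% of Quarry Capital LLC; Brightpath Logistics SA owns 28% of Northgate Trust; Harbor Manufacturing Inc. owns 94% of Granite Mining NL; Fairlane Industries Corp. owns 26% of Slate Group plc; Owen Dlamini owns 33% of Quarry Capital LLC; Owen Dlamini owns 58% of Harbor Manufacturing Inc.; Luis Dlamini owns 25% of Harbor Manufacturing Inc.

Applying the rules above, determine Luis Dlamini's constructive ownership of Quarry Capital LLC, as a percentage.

46.25%

By parent–child attribution (R2), Luis Dlamini is treated as also owning Owen Dlamini's interest in Harbor Manufacturing Inc, giving 25% + 58% = 83%.
By parent–child attribution (R2), Luis Dlamini is treated as owning Owen Dlamini's 33% interest in Quarry Capital LLC.
Chain via Harbor Manufacturing Inc. → Granite Mining NL (R1): 83% × 94% × 15% = 11.703% of Quarry Capital LLC.
Chain via Fairlane Industries Corp. → Slate Group plc (R1): 35% × 26% × 17% = 1.547% of Quarry Capital LLC.
Direct interest in Quarry Capital LLC: 33%.
Aggregating (R3): 11.703% + 1.547% + 33% = 46.25%.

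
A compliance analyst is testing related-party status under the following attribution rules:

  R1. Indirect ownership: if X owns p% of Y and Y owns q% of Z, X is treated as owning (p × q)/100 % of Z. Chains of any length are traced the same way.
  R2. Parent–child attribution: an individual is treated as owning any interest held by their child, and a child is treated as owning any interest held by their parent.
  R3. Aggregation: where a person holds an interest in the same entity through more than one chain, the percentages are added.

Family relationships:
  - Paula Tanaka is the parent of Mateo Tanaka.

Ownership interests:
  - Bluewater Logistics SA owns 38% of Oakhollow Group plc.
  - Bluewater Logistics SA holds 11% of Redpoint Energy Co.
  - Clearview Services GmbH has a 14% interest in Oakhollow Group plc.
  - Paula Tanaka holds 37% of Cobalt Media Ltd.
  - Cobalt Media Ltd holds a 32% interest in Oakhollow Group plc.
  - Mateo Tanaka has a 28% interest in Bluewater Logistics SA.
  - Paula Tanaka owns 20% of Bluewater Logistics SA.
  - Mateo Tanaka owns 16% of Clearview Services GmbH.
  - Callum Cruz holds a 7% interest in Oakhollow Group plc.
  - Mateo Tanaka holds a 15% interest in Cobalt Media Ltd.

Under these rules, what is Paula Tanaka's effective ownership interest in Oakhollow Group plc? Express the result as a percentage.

37.12%

By parent–child attribution (R2), Paula Tanaka is treated as also owning Mateo Tanaka's interest in Cobalt Media Ltd, giving 37% + 15% = 52%.
By parent–child attribution (R2), Paula Tanaka is treated as also owning Mateo Tanaka's interest in Bluewater Logistics SA, giving 20% + 28% = 48%.
By parent–child attribution (R2), Paula Tanaka is treated as owning Mateo Tanaka's 16% interest in Clearview Services GmbH.
Chain via Cobalt Media Ltd (R1): 52% × 32% = 16.64% of Oakhollow Group plc.
Chain via Bluewater Logistics SA (R1): 48% × 38% = 18.24% of Oakhollow Group plc.
Chain via Clearview Services GmbH (R1): 16% × 14% = 2.24% of Oakhollow Group plc.
Aggregating (R3): 16.64% + 18.24% + 2.24% = 37.12%.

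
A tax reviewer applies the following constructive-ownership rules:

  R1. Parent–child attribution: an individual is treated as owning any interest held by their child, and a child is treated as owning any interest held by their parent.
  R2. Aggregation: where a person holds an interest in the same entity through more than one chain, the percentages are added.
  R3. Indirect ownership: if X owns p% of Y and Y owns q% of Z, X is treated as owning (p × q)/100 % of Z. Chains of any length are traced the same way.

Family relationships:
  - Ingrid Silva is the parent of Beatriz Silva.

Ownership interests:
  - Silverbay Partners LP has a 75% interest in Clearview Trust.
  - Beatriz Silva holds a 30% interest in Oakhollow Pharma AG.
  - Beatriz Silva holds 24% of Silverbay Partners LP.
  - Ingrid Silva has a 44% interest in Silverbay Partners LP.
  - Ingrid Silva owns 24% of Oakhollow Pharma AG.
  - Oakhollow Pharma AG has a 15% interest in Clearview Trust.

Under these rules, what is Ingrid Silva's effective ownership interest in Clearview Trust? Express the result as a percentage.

By parent–child attribution (R1), Ingrid Silva is treated as also owning Beatriz Silva's interest in Oakhollow Pharma AG, giving 24% + 30% = 54%.
By parent–child attribution (R1), Ingrid Silva is treated as also owning Beatriz Silva's interest in Silverbay Partners LP, giving 44% + 24% = 68%.
Chain via Oakhollow Pharma AG (R3): 54% × 15% = 8.1% of Clearview Trust.
Chain via Silverbay Partners LP (R3): 68% × 75% = 51% of Clearview Trust.
Aggregating (R2): 8.1% + 51% = 59.1%.

59.1%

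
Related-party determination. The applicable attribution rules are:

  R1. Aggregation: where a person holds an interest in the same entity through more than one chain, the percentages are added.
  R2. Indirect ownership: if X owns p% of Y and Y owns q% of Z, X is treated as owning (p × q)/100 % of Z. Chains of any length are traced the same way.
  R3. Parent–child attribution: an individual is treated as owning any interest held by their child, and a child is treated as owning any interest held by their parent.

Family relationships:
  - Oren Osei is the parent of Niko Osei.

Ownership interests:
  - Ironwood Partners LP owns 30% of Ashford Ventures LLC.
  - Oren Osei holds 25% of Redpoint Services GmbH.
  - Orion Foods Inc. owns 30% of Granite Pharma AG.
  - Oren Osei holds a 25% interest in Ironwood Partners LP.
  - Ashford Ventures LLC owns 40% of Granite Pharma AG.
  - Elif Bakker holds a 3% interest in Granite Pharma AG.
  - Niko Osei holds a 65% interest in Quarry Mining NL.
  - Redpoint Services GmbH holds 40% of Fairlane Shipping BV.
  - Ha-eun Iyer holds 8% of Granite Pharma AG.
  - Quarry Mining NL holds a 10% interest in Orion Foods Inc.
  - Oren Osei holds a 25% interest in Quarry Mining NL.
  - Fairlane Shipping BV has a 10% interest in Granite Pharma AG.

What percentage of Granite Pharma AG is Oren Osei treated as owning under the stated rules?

6.7%

By parent–child attribution (R3), Oren Osei is treated as also owning Niko Osei's interest in Quarry Mining NL, giving 25% + 65% = 90%.
Chain via Redpoint Services GmbH → Fairlane Shipping BV (R2): 25% × 40% × 10% = 1% of Granite Pharma AG.
Chain via Quarry Mining NL → Orion Foods Inc. (R2): 90% × 10% × 30% = 2.7% of Granite Pharma AG.
Chain via Ironwood Partners LP → Ashford Ventures LLC (R2): 25% × 30% × 40% = 3% of Granite Pharma AG.
Aggregating (R1): 1% + 2.7% + 3% = 6.7%.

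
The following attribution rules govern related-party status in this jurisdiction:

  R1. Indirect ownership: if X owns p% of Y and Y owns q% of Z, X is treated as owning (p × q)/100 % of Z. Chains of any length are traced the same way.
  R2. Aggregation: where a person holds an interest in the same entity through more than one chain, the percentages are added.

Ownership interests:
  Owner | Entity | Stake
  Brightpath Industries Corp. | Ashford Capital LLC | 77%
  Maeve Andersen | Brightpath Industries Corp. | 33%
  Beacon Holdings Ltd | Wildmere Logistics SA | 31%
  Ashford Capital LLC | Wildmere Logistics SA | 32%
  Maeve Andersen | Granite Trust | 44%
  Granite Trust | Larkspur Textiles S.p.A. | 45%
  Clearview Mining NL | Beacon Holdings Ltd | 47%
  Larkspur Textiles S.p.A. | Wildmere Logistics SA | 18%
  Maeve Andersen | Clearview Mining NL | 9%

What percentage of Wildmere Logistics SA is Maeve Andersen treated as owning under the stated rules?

13.0065%

Chain via Granite Trust → Larkspur Textiles S.p.A. (R1): 44% × 45% × 18% = 3.564% of Wildmere Logistics SA.
Chain via Clearview Mining NL → Beacon Holdings Ltd (R1): 9% × 47% × 31% = 1.3113% of Wildmere Logistics SA.
Chain via Brightpath Industries Corp. → Ashford Capital LLC (R1): 33% × 77% × 32% = 8.1312% of Wildmere Logistics SA.
Aggregating (R2): 3.564% + 1.3113% + 8.1312% = 13.0065%.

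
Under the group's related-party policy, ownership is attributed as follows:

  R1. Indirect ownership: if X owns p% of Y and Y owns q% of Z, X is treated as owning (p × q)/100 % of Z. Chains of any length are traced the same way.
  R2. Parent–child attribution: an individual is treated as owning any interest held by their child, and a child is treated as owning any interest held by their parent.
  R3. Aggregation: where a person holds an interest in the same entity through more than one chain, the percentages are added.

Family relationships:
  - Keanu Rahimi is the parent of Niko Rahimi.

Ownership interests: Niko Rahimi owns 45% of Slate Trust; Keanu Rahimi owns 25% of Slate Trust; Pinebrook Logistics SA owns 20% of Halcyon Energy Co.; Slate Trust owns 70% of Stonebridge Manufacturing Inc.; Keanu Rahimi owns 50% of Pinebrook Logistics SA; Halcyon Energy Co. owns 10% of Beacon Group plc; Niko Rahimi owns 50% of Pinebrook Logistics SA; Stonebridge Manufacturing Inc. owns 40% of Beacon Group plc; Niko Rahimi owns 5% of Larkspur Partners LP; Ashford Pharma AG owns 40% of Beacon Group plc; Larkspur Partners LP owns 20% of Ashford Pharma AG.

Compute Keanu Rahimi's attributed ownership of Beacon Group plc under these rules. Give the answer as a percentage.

By parent–child attribution (R2), Keanu Rahimi is treated as also owning Niko Rahimi's interest in Slate Trust, giving 25% + 45% = 70%.
By parent–child attribution (R2), Keanu Rahimi is treated as also owning Niko Rahimi's interest in Pinebrook Logistics SA, giving 50% + 50% = 100%.
By parent–child attribution (R2), Keanu Rahimi is treated as owning Niko Rahimi's 5% interest in Larkspur Partners LP.
Chain via Slate Trust → Stonebridge Manufacturing Inc. (R1): 70% × 70% × 40% = 19.6% of Beacon Group plc.
Chain via Pinebrook Logistics SA → Halcyon Energy Co. (R1): 100% × 20% × 10% = 2% of Beacon Group plc.
Chain via Larkspur Partners LP → Ashford Pharma AG (R1): 5% × 20% × 40% = 0.4% of Beacon Group plc.
Aggregating (R3): 19.6% + 2% + 0.4% = 22%.

22%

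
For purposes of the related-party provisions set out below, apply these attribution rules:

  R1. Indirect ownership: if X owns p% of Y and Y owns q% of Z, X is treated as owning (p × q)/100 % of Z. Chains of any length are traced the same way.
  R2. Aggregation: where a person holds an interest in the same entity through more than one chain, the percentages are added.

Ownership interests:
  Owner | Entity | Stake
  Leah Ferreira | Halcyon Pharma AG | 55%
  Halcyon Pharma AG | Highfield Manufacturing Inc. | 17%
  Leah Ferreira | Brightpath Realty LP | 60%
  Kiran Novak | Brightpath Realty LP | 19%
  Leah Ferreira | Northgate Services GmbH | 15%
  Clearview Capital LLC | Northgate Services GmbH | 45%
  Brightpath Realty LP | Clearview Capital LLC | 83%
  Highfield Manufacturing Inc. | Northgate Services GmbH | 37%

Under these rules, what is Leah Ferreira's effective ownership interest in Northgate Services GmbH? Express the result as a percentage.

40.8695%

Chain via Brightpath Realty LP → Clearview Capital LLC (R1): 60% × 83% × 45% = 22.41% of Northgate Services GmbH.
Chain via Halcyon Pharma AG → Highfield Manufacturing Inc. (R1): 55% × 17% × 37% = 3.4595% of Northgate Services GmbH.
Direct interest in Northgate Services GmbH: 15%.
Aggregating (R2): 22.41% + 3.4595% + 15% = 40.8695%.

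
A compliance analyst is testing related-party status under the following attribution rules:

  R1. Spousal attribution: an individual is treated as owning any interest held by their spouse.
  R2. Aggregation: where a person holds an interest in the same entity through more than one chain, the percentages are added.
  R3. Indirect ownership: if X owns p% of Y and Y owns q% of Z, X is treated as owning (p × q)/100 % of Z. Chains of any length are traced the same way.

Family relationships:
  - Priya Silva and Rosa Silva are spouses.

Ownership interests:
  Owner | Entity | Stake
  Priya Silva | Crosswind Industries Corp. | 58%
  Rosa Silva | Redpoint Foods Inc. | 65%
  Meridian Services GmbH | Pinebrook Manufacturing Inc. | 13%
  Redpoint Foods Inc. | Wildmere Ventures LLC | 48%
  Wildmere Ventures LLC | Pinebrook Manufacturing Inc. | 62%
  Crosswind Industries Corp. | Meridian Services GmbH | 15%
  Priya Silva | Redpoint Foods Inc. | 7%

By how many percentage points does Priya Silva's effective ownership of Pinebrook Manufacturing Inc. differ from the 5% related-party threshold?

17.5582

By spousal attribution (R1), Priya Silva is treated as also owning Rosa Silva's interest in Redpoint Foods Inc, giving 7% + 65% = 72%.
Chain via Crosswind Industries Corp. → Meridian Services GmbH (R3): 58% × 15% × 13% = 1.131% of Pinebrook Manufacturing Inc.
Chain via Redpoint Foods Inc. → Wildmere Ventures LLC (R3): 72% × 48% × 62% = 21.4272% of Pinebrook Manufacturing Inc.
Aggregating (R2): 1.131% + 21.4272% = 22.5582%.
22.5582% exceeds the 5% threshold by 17.5582 percentage points.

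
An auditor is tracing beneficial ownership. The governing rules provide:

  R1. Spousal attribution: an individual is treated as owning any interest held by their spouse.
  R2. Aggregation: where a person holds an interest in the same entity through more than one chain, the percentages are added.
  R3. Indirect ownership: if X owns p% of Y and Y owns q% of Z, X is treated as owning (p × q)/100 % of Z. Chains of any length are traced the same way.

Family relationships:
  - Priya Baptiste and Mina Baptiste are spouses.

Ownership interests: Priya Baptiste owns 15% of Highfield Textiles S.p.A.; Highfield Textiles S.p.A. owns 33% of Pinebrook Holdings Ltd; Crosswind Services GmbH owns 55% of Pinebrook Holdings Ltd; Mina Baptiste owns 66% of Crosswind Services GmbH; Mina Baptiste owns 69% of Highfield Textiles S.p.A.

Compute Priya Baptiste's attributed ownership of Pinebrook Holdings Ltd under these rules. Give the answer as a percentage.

64.02%

By spousal attribution (R1), Priya Baptiste is treated as also owning Mina Baptiste's interest in Highfield Textiles S.p.A, giving 15% + 69% = 84%.
By spousal attribution (R1), Priya Baptiste is treated as owning Mina Baptiste's 66% interest in Crosswind Services GmbH.
Chain via Highfield Textiles S.p.A. (R3): 84% × 33% = 27.72% of Pinebrook Holdings Ltd.
Chain via Crosswind Services GmbH (R3): 66% × 55% = 36.3% of Pinebrook Holdings Ltd.
Aggregating (R2): 27.72% + 36.3% = 64.02%.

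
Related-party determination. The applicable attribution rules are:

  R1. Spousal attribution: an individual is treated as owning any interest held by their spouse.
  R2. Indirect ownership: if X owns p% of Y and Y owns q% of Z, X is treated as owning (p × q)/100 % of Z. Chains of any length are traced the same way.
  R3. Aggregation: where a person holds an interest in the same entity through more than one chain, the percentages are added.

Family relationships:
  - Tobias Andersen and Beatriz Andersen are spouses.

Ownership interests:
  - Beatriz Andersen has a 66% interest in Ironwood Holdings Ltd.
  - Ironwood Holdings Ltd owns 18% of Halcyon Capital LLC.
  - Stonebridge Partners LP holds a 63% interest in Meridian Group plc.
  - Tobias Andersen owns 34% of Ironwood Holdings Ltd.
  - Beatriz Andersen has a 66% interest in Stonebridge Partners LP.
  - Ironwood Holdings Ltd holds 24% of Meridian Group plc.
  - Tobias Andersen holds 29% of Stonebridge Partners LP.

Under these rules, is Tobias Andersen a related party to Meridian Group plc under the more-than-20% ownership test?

Yes

By spousal attribution (R1), Tobias Andersen is treated as also owning Beatriz Andersen's interest in Ironwood Holdings Ltd, giving 34% + 66% = 100%.
By spousal attribution (R1), Tobias Andersen is treated as also owning Beatriz Andersen's interest in Stonebridge Partners LP, giving 29% + 66% = 95%.
Chain via Ironwood Holdings Ltd (R2): 100% × 24% = 24% of Meridian Group plc.
Chain via Stonebridge Partners LP (R2): 95% × 63% = 59.85% of Meridian Group plc.
Aggregating (R3): 24% + 59.85% = 83.85%.
83.85% exceeds the 20% threshold, so Tobias is a related party to Meridian Group plc.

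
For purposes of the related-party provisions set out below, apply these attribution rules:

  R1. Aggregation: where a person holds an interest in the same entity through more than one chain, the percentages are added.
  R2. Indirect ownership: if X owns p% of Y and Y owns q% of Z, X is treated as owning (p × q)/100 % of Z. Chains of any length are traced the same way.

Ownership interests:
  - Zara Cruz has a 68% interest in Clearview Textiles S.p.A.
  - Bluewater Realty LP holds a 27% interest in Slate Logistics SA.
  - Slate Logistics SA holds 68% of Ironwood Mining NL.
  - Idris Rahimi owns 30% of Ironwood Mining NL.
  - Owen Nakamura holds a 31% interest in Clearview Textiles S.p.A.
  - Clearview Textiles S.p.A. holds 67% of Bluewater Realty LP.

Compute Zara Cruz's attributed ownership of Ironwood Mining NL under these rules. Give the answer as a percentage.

8.364816%

Chain via Clearview Textiles S.p.A. → Bluewater Realty LP → Slate Logistics SA (R2): 68% × 67% × 27% × 68% = 8.364816% of Ironwood Mining NL.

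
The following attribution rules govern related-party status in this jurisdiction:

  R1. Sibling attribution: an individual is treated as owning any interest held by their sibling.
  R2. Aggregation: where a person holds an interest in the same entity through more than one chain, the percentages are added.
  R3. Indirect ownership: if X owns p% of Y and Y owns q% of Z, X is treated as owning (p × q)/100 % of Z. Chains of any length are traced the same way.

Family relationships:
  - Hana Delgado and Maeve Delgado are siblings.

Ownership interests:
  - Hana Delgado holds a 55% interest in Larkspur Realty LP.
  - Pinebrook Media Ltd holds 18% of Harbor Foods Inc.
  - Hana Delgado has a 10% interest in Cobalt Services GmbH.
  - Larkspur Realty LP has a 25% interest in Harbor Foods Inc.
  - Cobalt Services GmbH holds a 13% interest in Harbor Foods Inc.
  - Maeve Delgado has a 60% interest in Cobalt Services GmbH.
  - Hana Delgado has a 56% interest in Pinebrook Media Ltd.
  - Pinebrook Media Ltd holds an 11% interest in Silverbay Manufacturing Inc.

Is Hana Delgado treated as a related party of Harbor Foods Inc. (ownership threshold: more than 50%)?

No

By sibling attribution (R1), Hana Delgado is treated as also owning Maeve Delgado's interest in Cobalt Services GmbH, giving 10% + 60% = 70%.
Chain via Larkspur Realty LP (R3): 55% × 25% = 13.75% of Harbor Foods Inc.
Chain via Pinebrook Media Ltd (R3): 56% × 18% = 10.08% of Harbor Foods Inc.
Chain via Cobalt Services GmbH (R3): 70% × 13% = 9.1% of Harbor Foods Inc.
Aggregating (R2): 13.75% + 10.08% + 9.1% = 32.93%.
32.93% does not exceed the 50% threshold, so Hana is not a related party to Harbor Foods Inc.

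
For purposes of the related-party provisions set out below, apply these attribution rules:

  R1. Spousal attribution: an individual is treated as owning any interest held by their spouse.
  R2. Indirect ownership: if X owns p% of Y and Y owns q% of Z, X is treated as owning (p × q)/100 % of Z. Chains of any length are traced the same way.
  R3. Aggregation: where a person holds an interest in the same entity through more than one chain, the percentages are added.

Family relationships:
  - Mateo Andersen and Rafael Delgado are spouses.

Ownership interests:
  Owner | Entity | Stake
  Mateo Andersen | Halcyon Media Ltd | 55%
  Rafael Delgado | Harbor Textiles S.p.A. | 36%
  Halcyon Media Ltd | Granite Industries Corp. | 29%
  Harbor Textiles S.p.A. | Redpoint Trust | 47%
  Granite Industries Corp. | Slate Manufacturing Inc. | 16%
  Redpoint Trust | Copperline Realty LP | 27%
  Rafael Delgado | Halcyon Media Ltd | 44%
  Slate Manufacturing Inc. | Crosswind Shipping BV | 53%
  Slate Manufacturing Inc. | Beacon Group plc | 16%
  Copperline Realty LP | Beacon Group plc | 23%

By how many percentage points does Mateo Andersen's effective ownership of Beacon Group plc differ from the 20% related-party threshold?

By spousal attribution (R1), Mateo Andersen is treated as also owning Rafael Delgado's interest in Halcyon Media Ltd, giving 55% + 44% = 99%.
By spousal attribution (R1), Mateo Andersen is treated as owning Rafael Delgado's 36% interest in Harbor Textiles S.p.A.
Chain via Halcyon Media Ltd → Granite Industries Corp. → Slate Manufacturing Inc. (R2): 99% × 29% × 16% × 16% = 0.734976% of Beacon Group plc.
Chain via Harbor Textiles S.p.A. → Redpoint Trust → Copperline Realty LP (R2): 36% × 47% × 27% × 23% = 1.050732% of Beacon Group plc.
Aggregating (R3): 0.734976% + 1.050732% = 1.785708%.
1.785708% falls short of the 20% threshold by 18.214292 percentage points.

18.214292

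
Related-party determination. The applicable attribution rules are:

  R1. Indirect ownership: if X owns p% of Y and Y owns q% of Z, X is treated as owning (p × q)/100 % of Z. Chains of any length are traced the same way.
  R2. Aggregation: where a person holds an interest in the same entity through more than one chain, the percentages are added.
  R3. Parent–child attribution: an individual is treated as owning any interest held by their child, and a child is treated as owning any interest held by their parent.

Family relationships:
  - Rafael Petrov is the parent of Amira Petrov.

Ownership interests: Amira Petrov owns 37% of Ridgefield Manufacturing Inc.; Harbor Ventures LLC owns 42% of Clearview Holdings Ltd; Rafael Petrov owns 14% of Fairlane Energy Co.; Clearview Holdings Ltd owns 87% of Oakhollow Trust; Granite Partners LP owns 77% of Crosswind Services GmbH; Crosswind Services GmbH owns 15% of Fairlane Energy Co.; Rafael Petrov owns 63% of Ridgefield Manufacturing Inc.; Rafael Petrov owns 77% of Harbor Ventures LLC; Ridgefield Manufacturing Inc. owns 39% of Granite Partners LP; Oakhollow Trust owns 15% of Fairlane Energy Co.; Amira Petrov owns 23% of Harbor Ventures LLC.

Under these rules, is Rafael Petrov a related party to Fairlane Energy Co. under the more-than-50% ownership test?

No

By parent–child attribution (R3), Rafael Petrov is treated as also owning Amira Petrov's interest in Harbor Ventures LLC, giving 77% + 23% = 100%.
By parent–child attribution (R3), Rafael Petrov is treated as also owning Amira Petrov's interest in Ridgefield Manufacturing Inc, giving 63% + 37% = 100%.
Chain via Harbor Ventures LLC → Clearview Holdings Ltd → Oakhollow Trust (R1): 100% × 42% × 87% × 15% = 5.481% of Fairlane Energy Co.
Chain via Ridgefield Manufacturing Inc. → Granite Partners LP → Crosswind Services GmbH (R1): 100% × 39% × 77% × 15% = 4.5045% of Fairlane Energy Co.
Direct interest in Fairlane Energy Co: 14%.
Aggregating (R2): 5.481% + 4.5045% + 14% = 23.9855%.
23.9855% does not exceed the 50% threshold, so Rafael is not a related party to Fairlane Energy Co.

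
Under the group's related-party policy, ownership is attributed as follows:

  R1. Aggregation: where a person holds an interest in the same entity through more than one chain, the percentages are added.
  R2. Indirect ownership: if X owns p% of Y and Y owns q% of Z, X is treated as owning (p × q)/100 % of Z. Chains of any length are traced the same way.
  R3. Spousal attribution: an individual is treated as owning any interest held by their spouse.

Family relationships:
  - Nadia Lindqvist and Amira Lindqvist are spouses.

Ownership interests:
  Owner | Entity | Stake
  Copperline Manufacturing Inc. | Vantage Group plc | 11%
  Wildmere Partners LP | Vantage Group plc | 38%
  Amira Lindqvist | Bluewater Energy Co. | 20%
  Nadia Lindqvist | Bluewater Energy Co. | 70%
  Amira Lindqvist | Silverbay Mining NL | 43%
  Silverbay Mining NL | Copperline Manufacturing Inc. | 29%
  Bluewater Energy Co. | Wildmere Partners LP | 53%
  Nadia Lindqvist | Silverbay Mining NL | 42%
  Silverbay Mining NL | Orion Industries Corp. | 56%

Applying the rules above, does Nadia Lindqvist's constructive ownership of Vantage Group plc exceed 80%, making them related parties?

By spousal attribution (R3), Nadia Lindqvist is treated as also owning Amira Lindqvist's interest in Bluewater Energy Co, giving 70% + 20% = 90%.
By spousal attribution (R3), Nadia Lindqvist is treated as also owning Amira Lindqvist's interest in Silverbay Mining NL, giving 42% + 43% = 85%.
Chain via Bluewater Energy Co. → Wildmere Partners LP (R2): 90% × 53% × 38% = 18.126% of Vantage Group plc.
Chain via Silverbay Mining NL → Copperline Manufacturing Inc. (R2): 85% × 29% × 11% = 2.7115% of Vantage Group plc.
Aggregating (R1): 18.126% + 2.7115% = 20.8375%.
20.8375% does not exceed the 80% threshold, so Nadia is not a related party to Vantage Group plc.

No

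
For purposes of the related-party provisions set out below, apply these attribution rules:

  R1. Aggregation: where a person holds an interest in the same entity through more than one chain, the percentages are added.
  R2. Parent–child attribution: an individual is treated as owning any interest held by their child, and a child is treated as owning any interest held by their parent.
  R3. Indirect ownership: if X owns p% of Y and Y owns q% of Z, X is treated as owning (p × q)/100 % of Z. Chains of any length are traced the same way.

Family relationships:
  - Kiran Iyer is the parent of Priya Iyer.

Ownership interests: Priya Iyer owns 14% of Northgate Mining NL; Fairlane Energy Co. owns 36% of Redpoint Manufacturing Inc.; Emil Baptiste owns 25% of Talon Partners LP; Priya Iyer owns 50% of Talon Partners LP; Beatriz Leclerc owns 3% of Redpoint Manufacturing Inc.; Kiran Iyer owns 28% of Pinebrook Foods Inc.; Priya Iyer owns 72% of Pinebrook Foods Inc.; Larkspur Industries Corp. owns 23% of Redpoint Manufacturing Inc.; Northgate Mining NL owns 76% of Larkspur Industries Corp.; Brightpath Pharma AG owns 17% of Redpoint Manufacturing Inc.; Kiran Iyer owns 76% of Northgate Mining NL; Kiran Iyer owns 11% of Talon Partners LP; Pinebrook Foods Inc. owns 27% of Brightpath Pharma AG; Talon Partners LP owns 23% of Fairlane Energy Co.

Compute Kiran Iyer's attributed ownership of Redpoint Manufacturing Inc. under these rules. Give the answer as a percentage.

By parent–child attribution (R2), Kiran Iyer is treated as also owning Priya Iyer's interest in Pinebrook Foods Inc, giving 28% + 72% = 100%.
By parent–child attribution (R2), Kiran Iyer is treated as also owning Priya Iyer's interest in Northgate Mining NL, giving 76% + 14% = 90%.
By parent–child attribution (R2), Kiran Iyer is treated as also owning Priya Iyer's interest in Talon Partners LP, giving 11% + 50% = 61%.
Chain via Pinebrook Foods Inc. → Brightpath Pharma AG (R3): 100% × 27% × 17% = 4.59% of Redpoint Manufacturing Inc.
Chain via Northgate Mining NL → Larkspur Industries Corp. (R3): 90% × 76% × 23% = 15.732% of Redpoint Manufacturing Inc.
Chain via Talon Partners LP → Fairlane Energy Co. (R3): 61% × 23% × 36% = 5.0508% of Redpoint Manufacturing Inc.
Aggregating (R1): 4.59% + 15.732% + 5.0508% = 25.3728%.

25.3728%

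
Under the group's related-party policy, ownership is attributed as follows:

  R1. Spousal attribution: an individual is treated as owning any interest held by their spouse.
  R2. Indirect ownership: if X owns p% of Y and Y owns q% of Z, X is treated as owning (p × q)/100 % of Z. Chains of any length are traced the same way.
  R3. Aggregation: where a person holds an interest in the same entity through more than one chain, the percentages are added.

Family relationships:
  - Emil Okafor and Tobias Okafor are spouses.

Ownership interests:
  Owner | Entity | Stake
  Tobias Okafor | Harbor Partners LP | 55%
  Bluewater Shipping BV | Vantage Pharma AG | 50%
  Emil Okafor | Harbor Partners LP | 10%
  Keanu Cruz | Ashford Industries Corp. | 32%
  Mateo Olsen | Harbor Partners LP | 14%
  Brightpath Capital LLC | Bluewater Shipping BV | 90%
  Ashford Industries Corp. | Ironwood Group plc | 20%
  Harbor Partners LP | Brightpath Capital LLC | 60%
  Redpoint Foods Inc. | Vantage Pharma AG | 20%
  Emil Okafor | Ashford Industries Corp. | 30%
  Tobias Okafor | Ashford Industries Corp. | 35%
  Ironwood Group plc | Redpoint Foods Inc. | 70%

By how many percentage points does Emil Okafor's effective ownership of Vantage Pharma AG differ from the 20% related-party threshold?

0.63

By spousal attribution (R1), Emil Okafor is treated as also owning Tobias Okafor's interest in Harbor Partners LP, giving 10% + 55% = 65%.
By spousal attribution (R1), Emil Okafor is treated as also owning Tobias Okafor's interest in Ashford Industries Corp, giving 30% + 35% = 65%.
Chain via Harbor Partners LP → Brightpath Capital LLC → Bluewater Shipping BV (R2): 65% × 60% × 90% × 50% = 17.55% of Vantage Pharma AG.
Chain via Ashford Industries Corp. → Ironwood Group plc → Redpoint Foods Inc. (R2): 65% × 20% × 70% × 20% = 1.82% of Vantage Pharma AG.
Aggregating (R3): 17.55% + 1.82% = 19.37%.
19.37% falls short of the 20% threshold by 0.63 percentage points.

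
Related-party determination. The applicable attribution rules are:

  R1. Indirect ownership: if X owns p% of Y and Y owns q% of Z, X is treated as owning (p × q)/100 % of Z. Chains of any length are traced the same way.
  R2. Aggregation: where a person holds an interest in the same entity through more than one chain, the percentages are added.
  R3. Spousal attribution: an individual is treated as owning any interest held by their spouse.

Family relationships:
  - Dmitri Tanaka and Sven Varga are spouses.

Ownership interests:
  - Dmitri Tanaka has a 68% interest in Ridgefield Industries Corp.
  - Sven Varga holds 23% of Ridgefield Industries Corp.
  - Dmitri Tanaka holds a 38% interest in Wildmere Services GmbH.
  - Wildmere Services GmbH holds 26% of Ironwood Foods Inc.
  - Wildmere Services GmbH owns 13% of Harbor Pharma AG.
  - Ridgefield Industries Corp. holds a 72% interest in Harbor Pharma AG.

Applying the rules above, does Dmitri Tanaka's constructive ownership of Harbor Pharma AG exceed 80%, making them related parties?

By spousal attribution (R3), Dmitri Tanaka is treated as also owning Sven Varga's interest in Ridgefield Industries Corp, giving 68% + 23% = 91%.
Chain via Wildmere Services GmbH (R1): 38% × 13% = 4.94% of Harbor Pharma AG.
Chain via Ridgefield Industries Corp. (R1): 91% × 72% = 65.52% of Harbor Pharma AG.
Aggregating (R2): 4.94% + 65.52% = 70.46%.
70.46% does not exceed the 80% threshold, so Dmitri is not a related party to Harbor Pharma AG.

No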